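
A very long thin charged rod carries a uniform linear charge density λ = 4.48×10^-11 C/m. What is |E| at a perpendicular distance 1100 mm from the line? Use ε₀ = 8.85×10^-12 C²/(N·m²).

Choose a coaxial cylinder of radius r = 1100 mm (arbitrary length L) as the Gaussian surface.
Q_enc = λL, so λ_enc = 4.48×10^-11 C/m.
Since E is radial and uniform over the curved surface, Φ = E·2πrL = Q_enc/ε₀ = λ_enc L/ε₀.
E = |λ_enc|/(2πε₀r) = (4.48×10^-11)/(2π·8.85×10^-12·1.1) = 0.732 N/C.

E ≈ 0.732 V/m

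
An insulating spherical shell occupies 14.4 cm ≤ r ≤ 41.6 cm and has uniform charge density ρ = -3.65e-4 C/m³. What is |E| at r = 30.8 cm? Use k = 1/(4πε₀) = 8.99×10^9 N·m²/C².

3.80e6 N/C

Symmetry ⇒ E = E(r) r̂. Gaussian sphere of radius r = 30.8 cm (within the shell material, 14.4 cm < r < 41.6 cm).
Only the shell between 14.4 cm and r is enclosed: Q_enc = ρ·(4π/3)(r³ − a³) = (-3.65×10^-4)·(4π/3)·((0.308)³ − (0.144)³) = -4.011×10^-5 C.
Since E is radial and uniform over the Gaussian sphere, Φ = E·4πr² = Q_enc/ε₀.
E = k|Q_enc|/r² = (8.99×10^9)(4.011e-5)/(0.308)² = 3.80×10^6 N/C.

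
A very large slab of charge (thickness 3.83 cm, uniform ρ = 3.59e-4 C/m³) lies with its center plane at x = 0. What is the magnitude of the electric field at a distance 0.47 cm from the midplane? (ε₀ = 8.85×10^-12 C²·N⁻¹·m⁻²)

By symmetry E is perpendicular to the slab. A Gaussian pillbox from −0.47 cm to +0.47 cm (face area A) lies entirely within the slab.
Q_enc = ρ·(2x)·A and flux = 2EA, so 2EA = 2ρxA/ε₀ ⇒ E = |ρ|x/ε₀.
E = (3.59×10^-4)(0.0047)/(8.85×10^-12) = 1.91×10^5 N/C.

E ≈ 1.91e5 N/C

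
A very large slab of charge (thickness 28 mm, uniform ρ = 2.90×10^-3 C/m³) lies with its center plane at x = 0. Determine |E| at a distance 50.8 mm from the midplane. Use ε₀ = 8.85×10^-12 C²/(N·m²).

4.59e6 N/C

The point |x| = 50.8 mm lies outside the slab (half-thickness 0.014 m). A symmetric pillbox spanning the full slab encloses Q_enc = ρ·d·A.
Flux = 2EA ⇒ E = |ρ|d/(2ε₀), independent of distance outside.
E = (2.90×10^-3)(0.028)/(2·8.85×10^-12) = 4.59×10^6 N/C.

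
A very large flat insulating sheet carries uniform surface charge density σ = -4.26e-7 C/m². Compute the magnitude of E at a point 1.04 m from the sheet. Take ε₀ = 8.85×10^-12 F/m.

E ≈ 2.41e4 V/m

Choose a cylindrical pillbox piercing the sheet, end faces (area A) parallel to it.
Flux Φ = 2EA and Q_enc = σA, so 2EA = σA/ε₀ ⇒ E = |σ|/(2ε₀), independent of distance.
E = |σ|/(2ε₀) = (4.26×10^-7)/(2·8.85×10^-12) = 2.41×10^4 N/C.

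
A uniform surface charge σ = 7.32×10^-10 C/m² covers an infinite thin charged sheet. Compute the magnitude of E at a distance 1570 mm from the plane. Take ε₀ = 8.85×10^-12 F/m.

E = 41.4 N/C

Choose a cylindrical pillbox piercing the sheet, end faces (area A) parallel to it.
Only the two end caps contribute flux: Φ = 2EA. With Q_enc = σA, Gauss's law gives E = |σ|/(2ε₀).
E = |σ|/(2ε₀) = (7.32×10^-10)/(2·8.85×10^-12) = 41.4 N/C.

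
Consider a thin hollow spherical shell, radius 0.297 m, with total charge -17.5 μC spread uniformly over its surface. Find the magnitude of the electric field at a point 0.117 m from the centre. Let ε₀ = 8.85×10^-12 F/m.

E = 0

Take a concentric spherical Gaussian surface of radius r = 0.117 m (inside the shell, r < 0.297 m).
All the charge is outside the Gaussian surface: Q_enc = 0, hence E = 0 everywhere inside the shell.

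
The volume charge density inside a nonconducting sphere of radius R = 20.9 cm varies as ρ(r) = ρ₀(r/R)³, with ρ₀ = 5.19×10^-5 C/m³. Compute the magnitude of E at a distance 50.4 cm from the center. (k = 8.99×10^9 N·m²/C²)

3.51×10^4 N/C

By spherical symmetry E is radial; choose a Gaussian sphere of radius r = 50.4 cm (r > R, all charge enclosed).
Q_enc = 4π ∫₀^R ρ₀(r'/R)^3 r'² dr' = 4πρ₀R³/6 = 9.923×10^-7 C.
By Gauss's law, ∮E·dA = E·4πr² = Q_enc/ε₀.
E = k|Q_enc|/r² = (8.99×10^9)(9.923×10^-7)/(0.504)² = 3.51×10^4 N/C.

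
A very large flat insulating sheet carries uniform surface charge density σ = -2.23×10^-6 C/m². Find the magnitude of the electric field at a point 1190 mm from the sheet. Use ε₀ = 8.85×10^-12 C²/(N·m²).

|E| ≈ 1.26×10^5 V/m

Choose a cylindrical pillbox piercing the sheet, end faces (area A) parallel to it.
Flux Φ = 2EA and Q_enc = σA, so 2EA = σA/ε₀ ⇒ E = |σ|/(2ε₀), independent of distance.
E = |σ|/(2ε₀) = (2.23e-6)/(2·8.85×10^-12) = 1.26×10^5 N/C.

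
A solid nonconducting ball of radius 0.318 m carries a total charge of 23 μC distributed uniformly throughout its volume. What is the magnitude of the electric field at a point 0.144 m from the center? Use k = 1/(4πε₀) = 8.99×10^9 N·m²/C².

Use a concentric Gaussian sphere at r = 0.144 m (r < R).
For a uniform sphere the enclosed fraction is (r/R)³, so Q_enc = (23 μC)(0.144/0.318)³ = 2.136×10^-6 C.
Applying ∮E·dA = Q_enc/ε₀ with Φ = E(4πr²):
E = k|Q_enc|/r² = (8.99×10^9)(2.136e-6)/(0.144)² = 9.26e5 N/C.

|E| ≈ 9.26×10^5 N/C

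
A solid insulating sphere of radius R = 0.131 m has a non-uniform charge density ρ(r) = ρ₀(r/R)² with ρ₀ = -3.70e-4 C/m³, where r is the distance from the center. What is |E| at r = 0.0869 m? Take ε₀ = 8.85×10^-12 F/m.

By spherical symmetry E is radial; choose a Gaussian sphere of radius r = 0.0869 m (r < R).
Q_enc = ∫₀^r ρ(r')·4πr'² dr' = (4πρ₀/R²) ∫₀^r r'^4 dr' = 4πρ₀ r^5/(5·R²) = -2.685e-7 C.
Gauss's law: E·4πr² = Q_enc/ε₀.
E = |Q_enc|/(4πε₀r²) = (2.685×10^-7)/(4π·8.85×10^-12·(0.0869)²) = 3.20e5 N/C.

E ≈ 3.20e5 N/C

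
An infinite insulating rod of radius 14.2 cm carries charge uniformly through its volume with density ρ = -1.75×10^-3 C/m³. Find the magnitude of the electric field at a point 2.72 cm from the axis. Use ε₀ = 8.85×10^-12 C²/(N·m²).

Take a coaxial cylindrical Gaussian surface of radius r = 2.72 cm and length L (r < R).
Enclosed charge per unit length: λ_enc = ρ·πr² = (-1.75e-3)π(0.0272)² = -4.067×10^-6 C/m.
By Gauss's law (flux through the curved wall only), E·2πrL = λ_enc L/ε₀.
E = |λ_enc|/(2πε₀r) = (4.067e-6)/(2π·8.85×10^-12·0.0272) = 2.69×10^6 N/C.

|E| ≈ 2.69e6 N/C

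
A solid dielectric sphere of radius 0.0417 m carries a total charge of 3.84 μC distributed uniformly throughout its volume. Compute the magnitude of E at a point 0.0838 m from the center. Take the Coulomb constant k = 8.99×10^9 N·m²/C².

Take a concentric spherical Gaussian surface of radius r = 0.0838 m (r > R, so the entire charge is enclosed).
Q_enc = 3.84 μC = 3.84e-6 C.
Gauss's law: E·4πr² = Q_enc/ε₀.
E = k|Q_enc|/r² = (8.99×10^9)(3.84×10^-6)/(0.0838)² = 4.92×10^6 N/C.

4.92×10^6 V/m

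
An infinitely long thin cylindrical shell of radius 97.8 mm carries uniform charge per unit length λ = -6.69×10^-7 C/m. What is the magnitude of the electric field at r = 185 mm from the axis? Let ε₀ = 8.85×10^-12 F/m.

E ≈ 6.50×10^4 N/C

Choose a coaxial cylinder of radius r = 185 mm (arbitrary length L) as the Gaussian surface (r > 97.8 mm).
The full line charge is enclosed: λ_enc = -6.69×10^-7 C/m.
Gauss's law: E·2πrL = λ_enc L/ε₀.
E = |λ_enc|/(2πε₀r) = (6.69×10^-7)/(2π·8.85×10^-12·0.185) = 6.50e4 N/C.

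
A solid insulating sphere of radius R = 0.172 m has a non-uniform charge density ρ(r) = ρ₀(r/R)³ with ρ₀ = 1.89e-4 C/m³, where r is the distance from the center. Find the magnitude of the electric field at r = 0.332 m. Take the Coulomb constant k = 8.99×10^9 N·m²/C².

By spherical symmetry E is radial; choose a Gaussian sphere of radius r = 0.332 m (r > R, all charge enclosed).
Q_enc = 4π ∫₀^R ρ₀(r'/R)^3 r'² dr' = 4πρ₀R³/6 = 2.014e-6 C.
Applying ∮E·dA = Q_enc/ε₀ with Φ = E(4πr²):
E = k|Q_enc|/r² = (8.99×10^9)(2.014×10^-6)/(0.332)² = 1.64e5 N/C.

E ≈ 1.64e5 N/C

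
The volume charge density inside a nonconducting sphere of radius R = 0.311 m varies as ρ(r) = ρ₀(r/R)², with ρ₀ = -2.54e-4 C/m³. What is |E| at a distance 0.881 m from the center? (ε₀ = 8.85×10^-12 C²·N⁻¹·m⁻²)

Use a concentric Gaussian sphere at r = 0.881 m (r > R, all charge enclosed).
Q_enc = 4π ∫₀^R ρ₀(r'/R)^2 r'² dr' = 4πρ₀R³/5 = -1.92×10^-5 C.
Gauss's law: E·4πr² = Q_enc/ε₀.
E = |Q_enc|/(4πε₀r²) = (1.92e-5)/(4π·8.85×10^-12·(0.881)²) = 2.22e5 N/C.

2.22×10^5 N/C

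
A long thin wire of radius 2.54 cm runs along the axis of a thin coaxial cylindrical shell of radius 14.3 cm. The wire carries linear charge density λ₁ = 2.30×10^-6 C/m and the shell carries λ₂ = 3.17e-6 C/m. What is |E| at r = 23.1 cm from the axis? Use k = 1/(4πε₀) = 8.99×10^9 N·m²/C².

Take a coaxial cylindrical Gaussian surface of radius r = 23.1 cm and length L (r > 14.3 cm, enclosing both).
λ_enc = λ₁ + λ₂ = (2.30×10^-6) + (3.17×10^-6) = 5.47×10^-6 C/m.
Since E is radial and uniform over the curved surface, Φ = E·2πrL = Q_enc/ε₀ = λ_enc L/ε₀.
E = 2k|λ_enc|/r = 2(8.99×10^9)(5.47×10^-6)/(0.231) = 4.26×10^5 N/C.

E = 4.26e5 V/m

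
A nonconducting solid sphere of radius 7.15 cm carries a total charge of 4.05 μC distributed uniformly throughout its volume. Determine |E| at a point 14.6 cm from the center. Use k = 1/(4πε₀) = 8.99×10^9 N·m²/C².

E ≈ 1.71×10^6 N/C

Symmetry ⇒ E = E(r) r̂. Gaussian sphere of radius r = 14.6 cm (r > R, so the entire charge is enclosed).
Q_enc = 4.05 μC = 4.05×10^-6 C.
Since E is radial and uniform over the Gaussian sphere, Φ = E·4πr² = Q_enc/ε₀.
E = k|Q_enc|/r² = (8.99×10^9)(4.05×10^-6)/(0.146)² = 1.71e6 N/C.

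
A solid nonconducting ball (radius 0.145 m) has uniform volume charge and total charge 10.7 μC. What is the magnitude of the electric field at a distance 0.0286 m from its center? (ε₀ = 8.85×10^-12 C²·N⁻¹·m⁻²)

|E| ≈ 9.03e5 V/m

Symmetry ⇒ E = E(r) r̂. Gaussian sphere of radius r = 0.0286 m (r < R).
For a uniform sphere the enclosed fraction is (r/R)³, so Q_enc = (10.7 μC)(0.0286/0.145)³ = 8.211e-8 C.
By Gauss's law, ∮E·dA = E·4πr² = Q_enc/ε₀.
E = |Q_enc|/(4πε₀r²) = (8.211×10^-8)/(4π·8.85×10^-12·(0.0286)²) = 9.03×10^5 N/C.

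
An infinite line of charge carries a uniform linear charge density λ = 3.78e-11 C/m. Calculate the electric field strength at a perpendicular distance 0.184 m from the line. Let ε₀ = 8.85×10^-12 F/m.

Choose a coaxial cylinder of radius r = 0.184 m (arbitrary length L) as the Gaussian surface.
Q_enc = λL, so λ_enc = 3.78×10^-11 C/m.
Gauss's law: E·2πrL = λ_enc L/ε₀.
E = |λ_enc|/(2πε₀r) = (3.78×10^-11)/(2π·8.85×10^-12·0.184) = 3.69 N/C.

3.69 N/C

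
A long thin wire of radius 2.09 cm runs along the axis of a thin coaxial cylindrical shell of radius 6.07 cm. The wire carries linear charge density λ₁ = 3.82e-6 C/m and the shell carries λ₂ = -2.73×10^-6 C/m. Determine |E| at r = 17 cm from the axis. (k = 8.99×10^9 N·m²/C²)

By cylindrical symmetry E is radial; use a coaxial Gaussian cylinder of radius 17 cm and length L (r > 6.07 cm, enclosing both).
λ_enc = λ₁ + λ₂ = (3.82×10^-6) + (-2.73×10^-6) = 1.09×10^-6 C/m.
By Gauss's law (flux through the curved wall only), E·2πrL = λ_enc L/ε₀.
E = 2k|λ_enc|/r = 2(8.99×10^9)(1.09e-6)/(0.17) = 1.15e5 N/C.

|E| ≈ 1.15×10^5 N/C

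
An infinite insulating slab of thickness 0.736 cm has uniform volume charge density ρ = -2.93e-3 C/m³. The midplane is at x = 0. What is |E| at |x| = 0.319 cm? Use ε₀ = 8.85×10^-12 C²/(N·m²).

By symmetry E is perpendicular to the slab. A Gaussian pillbox from −0.319 cm to +0.319 cm (face area A) lies entirely within the slab.
Q_enc = ρ·(2x)·A and flux = 2EA, so 2EA = 2ρxA/ε₀ ⇒ E = |ρ|x/ε₀.
E = (2.93×10^-3)(0.00319)/(8.85×10^-12) = 1.06e6 N/C.

E = 1.06×10^6 N/C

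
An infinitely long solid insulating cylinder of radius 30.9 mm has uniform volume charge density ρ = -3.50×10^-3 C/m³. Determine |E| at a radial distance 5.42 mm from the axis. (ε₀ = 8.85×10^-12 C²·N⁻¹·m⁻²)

By cylindrical symmetry E is radial; use a coaxial Gaussian cylinder of radius 5.42 mm and length L (r < R).
Enclosed charge per unit length: λ_enc = ρ·πr² = (-3.50×10^-3)π(0.00542)² = -3.23e-7 C/m.
Gauss's law: E·2πrL = λ_enc L/ε₀.
E = |λ_enc|/(2πε₀r) = (3.23e-7)/(2π·8.85×10^-12·0.00542) = 1.07×10^6 N/C.

|E| = 1.07×10^6 V/m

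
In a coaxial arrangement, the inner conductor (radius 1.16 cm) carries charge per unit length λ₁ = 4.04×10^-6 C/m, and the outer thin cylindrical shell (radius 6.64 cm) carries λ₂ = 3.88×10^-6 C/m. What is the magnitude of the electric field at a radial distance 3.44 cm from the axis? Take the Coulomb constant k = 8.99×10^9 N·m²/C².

E ≈ 2.11e6 N/C

Coaxial Gaussian cylinder, radius r = 3.44 cm, length L (between the conductors, 1.16 cm < r < 6.64 cm).
The shell at 6.64 cm lies outside the Gaussian surface, so λ_enc = λ₁ = 4.04e-6 C/m.
Gauss's law: E·2πrL = λ_enc L/ε₀.
E = 2k|λ_enc|/r = 2(8.99×10^9)(4.04×10^-6)/(0.0344) = 2.11e6 N/C.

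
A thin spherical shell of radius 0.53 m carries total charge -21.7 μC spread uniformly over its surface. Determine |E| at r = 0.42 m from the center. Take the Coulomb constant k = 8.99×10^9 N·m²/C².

|E| = 0 N/C

Use a concentric Gaussian sphere at r = 0.42 m (inside the shell, r < 0.53 m).
All the charge is outside the Gaussian surface: Q_enc = 0, hence E = 0 everywhere inside the shell.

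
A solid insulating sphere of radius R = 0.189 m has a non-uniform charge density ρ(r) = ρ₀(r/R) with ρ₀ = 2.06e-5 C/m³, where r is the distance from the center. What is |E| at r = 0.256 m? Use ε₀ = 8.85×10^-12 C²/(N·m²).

Use a concentric Gaussian sphere at r = 0.256 m (r > R, all charge enclosed).
Q_enc = 4π ∫₀^R ρ₀(r'/R)^1 r'² dr' = 4πρ₀R³/4 = 4.369×10^-7 C.
Since E is radial and uniform over the Gaussian sphere, Φ = E·4πr² = Q_enc/ε₀.
E = |Q_enc|/(4πε₀r²) = (4.369×10^-7)/(4π·8.85×10^-12·(0.256)²) = 5.99e4 N/C.

E = 5.99e4 N/C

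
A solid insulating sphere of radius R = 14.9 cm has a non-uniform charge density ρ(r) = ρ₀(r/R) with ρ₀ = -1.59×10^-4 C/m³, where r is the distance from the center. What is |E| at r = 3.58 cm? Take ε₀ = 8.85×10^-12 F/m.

Use a concentric Gaussian sphere at r = 3.58 cm (r < R).
Integrate the density: Q_enc = 4π ∫₀^r ρ₀(r'/R)^1 r'² dr' = 4πρ₀ r^4/(4·R) = -5.507×10^-9 C.
Applying ∮E·dA = Q_enc/ε₀ with Φ = E(4πr²):
E = |Q_enc|/(4πε₀r²) = (5.507×10^-9)/(4π·8.85×10^-12·(0.0358)²) = 3.86e4 N/C.

|E| ≈ 3.86×10^4 N/C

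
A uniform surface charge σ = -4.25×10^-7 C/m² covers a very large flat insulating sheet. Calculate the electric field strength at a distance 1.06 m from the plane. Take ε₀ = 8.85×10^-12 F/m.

2.40e4 V/m

By planar symmetry E is perpendicular to the sheet and uniform; use a Gaussian pillbox with flat faces of area A on each side of the sheet.
Only the two end caps contribute flux: Φ = 2EA. With Q_enc = σA, Gauss's law gives E = |σ|/(2ε₀).
E = |σ|/(2ε₀) = (4.25×10^-7)/(2·8.85×10^-12) = 2.40e4 N/C.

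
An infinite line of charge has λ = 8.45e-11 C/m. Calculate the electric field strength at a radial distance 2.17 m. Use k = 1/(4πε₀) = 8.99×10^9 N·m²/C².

Take a coaxial cylindrical Gaussian surface of radius r = 2.17 m and length L.
Q_enc = λL, so λ_enc = 8.45×10^-11 C/m.
By Gauss's law (flux through the curved wall only), E·2πrL = λ_enc L/ε₀.
E = 2k|λ_enc|/r = 2(8.99×10^9)(8.45×10^-11)/(2.17) = 0.7 N/C.

E = 0.7 V/m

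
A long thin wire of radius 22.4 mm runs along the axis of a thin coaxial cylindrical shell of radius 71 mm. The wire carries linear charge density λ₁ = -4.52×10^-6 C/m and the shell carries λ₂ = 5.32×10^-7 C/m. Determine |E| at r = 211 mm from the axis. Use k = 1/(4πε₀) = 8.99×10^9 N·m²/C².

E = 3.40×10^5 N/C

By cylindrical symmetry E is radial; use a coaxial Gaussian cylinder of radius 211 mm and length L (r > 71 mm, enclosing both).
λ_enc = λ₁ + λ₂ = (-4.52e-6) + (5.32×10^-7) = -3.988×10^-6 C/m.
Gauss's law: E·2πrL = λ_enc L/ε₀.
E = 2k|λ_enc|/r = 2(8.99×10^9)(3.988e-6)/(0.211) = 3.40e5 N/C.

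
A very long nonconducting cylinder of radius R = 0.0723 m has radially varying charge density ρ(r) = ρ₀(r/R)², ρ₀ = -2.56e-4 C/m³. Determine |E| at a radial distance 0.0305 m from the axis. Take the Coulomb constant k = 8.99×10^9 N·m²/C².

|E| ≈ 3.92e4 N/C

Choose a coaxial cylinder of radius r = 0.0305 m (arbitrary length L) as the Gaussian surface (r < R).
λ_enc = ∫₀^r ρ(r')·2πr' dr' = (2πρ₀/R²)·r^4/4 = -6.657e-8 C/m.
By Gauss's law (flux through the curved wall only), E·2πrL = λ_enc L/ε₀.
E = 2k|λ_enc|/r = 2(8.99×10^9)(6.657×10^-8)/(0.0305) = 3.92×10^4 N/C.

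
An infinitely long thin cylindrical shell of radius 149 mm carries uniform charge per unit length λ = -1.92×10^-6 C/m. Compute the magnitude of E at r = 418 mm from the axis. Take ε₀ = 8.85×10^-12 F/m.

|E| ≈ 8.26×10^4 N/C

Choose a coaxial cylinder of radius r = 418 mm (arbitrary length L) as the Gaussian surface (r > 149 mm).
The full line charge is enclosed: λ_enc = -1.92×10^-6 C/m.
Gauss's law: E·2πrL = λ_enc L/ε₀.
E = |λ_enc|/(2πε₀r) = (1.92×10^-6)/(2π·8.85×10^-12·0.418) = 8.26×10^4 N/C.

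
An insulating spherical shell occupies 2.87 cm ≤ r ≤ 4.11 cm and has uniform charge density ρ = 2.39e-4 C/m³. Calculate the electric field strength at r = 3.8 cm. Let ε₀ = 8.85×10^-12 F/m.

Use a concentric Gaussian sphere at r = 3.8 cm (within the shell material, 2.87 cm < r < 4.11 cm).
Only the shell between 2.87 cm and r is enclosed: Q_enc = ρ·(4π/3)(r³ − a³) = (2.39×10^-4)·(4π/3)·((0.038)³ − (0.0287)³) = 3.127×10^-8 C.
By Gauss's law, ∮E·dA = E·4πr² = Q_enc/ε₀.
E = |Q_enc|/(4πε₀r²) = (3.127×10^-8)/(4π·8.85×10^-12·(0.038)²) = 1.95×10^5 N/C.

E ≈ 1.95×10^5 N/C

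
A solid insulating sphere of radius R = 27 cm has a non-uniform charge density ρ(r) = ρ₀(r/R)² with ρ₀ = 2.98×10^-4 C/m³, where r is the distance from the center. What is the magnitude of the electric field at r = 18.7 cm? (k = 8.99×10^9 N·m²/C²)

By spherical symmetry E is radial; choose a Gaussian sphere of radius r = 18.7 cm (r < R).
Q_enc = ∫₀^r ρ(r')·4πr'² dr' = (4πρ₀/R²) ∫₀^r r'^4 dr' = 4πρ₀ r^5/(5·R²) = 2.349e-6 C.
Since E is radial and uniform over the Gaussian sphere, Φ = E·4πr² = Q_enc/ε₀.
E = k|Q_enc|/r² = (8.99×10^9)(2.349×10^-6)/(0.187)² = 6.04×10^5 N/C.

6.04×10^5 N/C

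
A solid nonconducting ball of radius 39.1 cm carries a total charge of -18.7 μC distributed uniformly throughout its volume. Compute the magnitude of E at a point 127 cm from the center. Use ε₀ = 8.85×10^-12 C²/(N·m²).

Use a concentric Gaussian sphere at r = 127 cm (r > R, so the entire charge is enclosed).
Q_enc = -18.7 μC = -1.87×10^-5 C.
Gauss's law: E·4πr² = Q_enc/ε₀.
E = |Q_enc|/(4πε₀r²) = (1.87e-5)/(4π·8.85×10^-12·(1.27)²) = 1.04e5 N/C.

E = 1.04e5 V/m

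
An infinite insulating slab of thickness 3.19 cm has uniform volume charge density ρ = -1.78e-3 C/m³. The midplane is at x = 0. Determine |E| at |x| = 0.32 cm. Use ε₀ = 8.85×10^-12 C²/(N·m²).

By symmetry E is perpendicular to the slab. A Gaussian pillbox from −0.32 cm to +0.32 cm (face area A) lies entirely within the slab.
Q_enc = ρ·(2x)·A and flux = 2EA, so 2EA = 2ρxA/ε₀ ⇒ E = |ρ|x/ε₀.
E = (1.78e-3)(0.0032)/(8.85×10^-12) = 6.44e5 N/C.

E ≈ 6.44×10^5 N/C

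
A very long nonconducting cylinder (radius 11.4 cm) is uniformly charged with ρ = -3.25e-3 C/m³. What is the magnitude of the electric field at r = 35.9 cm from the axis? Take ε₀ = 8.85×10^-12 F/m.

|E| = 6.65e6 N/C

Coaxial Gaussian cylinder, radius r = 35.9 cm, length L (r > 11.4 cm, full cross-section enclosed).
λ_enc = ρ·πR² = (-3.25e-3)π(0.114)² = -1.327e-4 C/m.
Gauss's law: E·2πrL = λ_enc L/ε₀.
E = |λ_enc|/(2πε₀r) = (1.327×10^-4)/(2π·8.85×10^-12·0.359) = 6.65e6 N/C.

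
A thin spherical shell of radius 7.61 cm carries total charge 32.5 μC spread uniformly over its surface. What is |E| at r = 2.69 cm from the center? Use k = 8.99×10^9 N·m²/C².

Take a concentric spherical Gaussian surface of radius r = 2.69 cm (inside the shell, r < 7.61 cm).
All the charge is outside the Gaussian surface: Q_enc = 0, hence E = 0 everywhere inside the shell.

E = 0 (no enclosed charge)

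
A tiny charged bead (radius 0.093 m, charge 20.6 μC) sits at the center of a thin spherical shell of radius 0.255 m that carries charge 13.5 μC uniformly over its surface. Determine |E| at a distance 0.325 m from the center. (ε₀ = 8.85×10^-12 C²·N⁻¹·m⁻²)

E = 2.90e6 V/m

Symmetry ⇒ E = E(r) r̂. Gaussian sphere of radius r = 0.325 m (r > 0.255 m, enclosing both).
Q_enc = (20.6 μC) + (13.5 μC) = 3.41×10^-5 C.
By Gauss's law, ∮E·dA = E·4πr² = Q_enc/ε₀.
E = |Q_enc|/(4πε₀r²) = (3.41e-5)/(4π·8.85×10^-12·(0.325)²) = 2.90e6 N/C.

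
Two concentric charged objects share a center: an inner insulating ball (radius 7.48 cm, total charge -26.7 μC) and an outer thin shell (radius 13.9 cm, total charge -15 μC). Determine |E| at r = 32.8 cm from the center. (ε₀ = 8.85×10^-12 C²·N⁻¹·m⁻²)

3.49×10^6 N/C

Take a concentric spherical Gaussian surface of radius r = 32.8 cm (r > 13.9 cm, enclosing both).
Q_enc = (-26.7 μC) + (-15 μC) = -4.17e-5 C.
By Gauss's law, ∮E·dA = E·4πr² = Q_enc/ε₀.
E = |Q_enc|/(4πε₀r²) = (4.17e-5)/(4π·8.85×10^-12·(0.328)²) = 3.49×10^6 N/C.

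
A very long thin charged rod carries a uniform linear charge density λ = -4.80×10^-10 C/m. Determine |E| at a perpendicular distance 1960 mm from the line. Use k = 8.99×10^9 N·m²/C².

E = 4.4 N/C

Coaxial Gaussian cylinder, radius r = 1960 mm, length L.
Q_enc = λL, so λ_enc = -4.80e-10 C/m.
Applying ∮E·dA = Q_enc/ε₀ with the end caps contributing no flux:
E = 2k|λ_enc|/r = 2(8.99×10^9)(4.80×10^-10)/(1.96) = 4.4 N/C.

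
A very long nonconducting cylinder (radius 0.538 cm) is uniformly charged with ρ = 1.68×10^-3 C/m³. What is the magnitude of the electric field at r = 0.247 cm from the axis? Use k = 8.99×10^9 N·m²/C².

Take a coaxial cylindrical Gaussian surface of radius r = 0.247 cm and length L (r < R).
Enclosed charge per unit length: λ_enc = ρ·πr² = (1.68×10^-3)π(0.00247)² = 3.22×10^-8 C/m.
Gauss's law: E·2πrL = λ_enc L/ε₀.
E = 2k|λ_enc|/r = 2(8.99×10^9)(3.22e-8)/(0.00247) = 2.34×10^5 N/C.

E ≈ 2.34e5 N/C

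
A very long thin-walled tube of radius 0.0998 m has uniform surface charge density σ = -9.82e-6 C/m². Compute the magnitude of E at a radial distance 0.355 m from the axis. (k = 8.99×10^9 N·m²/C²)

Take a coaxial cylindrical Gaussian surface of radius r = 0.355 m and length L (r > 0.0998 m).
The whole shell is enclosed: λ_enc = σ·2πR = (-9.82×10^-6)·2π·(0.0998) = -6.158e-6 C/m.
Gauss's law: E·2πrL = λ_enc L/ε₀.
E = 2k|λ_enc|/r = 2(8.99×10^9)(6.158×10^-6)/(0.355) = 3.12×10^5 N/C.

3.12×10^5 N/C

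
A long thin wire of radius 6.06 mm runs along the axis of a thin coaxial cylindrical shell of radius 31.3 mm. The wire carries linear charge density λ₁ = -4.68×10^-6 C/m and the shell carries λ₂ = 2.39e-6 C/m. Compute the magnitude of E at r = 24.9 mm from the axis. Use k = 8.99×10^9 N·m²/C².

Coaxial Gaussian cylinder, radius r = 24.9 mm, length L (between the conductors, 6.06 mm < r < 31.3 mm).
Only the inner wire is enclosed; the outer shell contributes nothing inside itself. λ_enc = λ₁ = -4.68×10^-6 C/m.
By Gauss's law (flux through the curved wall only), E·2πrL = λ_enc L/ε₀.
E = 2k|λ_enc|/r = 2(8.99×10^9)(4.68e-6)/(0.0249) = 3.38×10^6 N/C.

3.38e6 N/C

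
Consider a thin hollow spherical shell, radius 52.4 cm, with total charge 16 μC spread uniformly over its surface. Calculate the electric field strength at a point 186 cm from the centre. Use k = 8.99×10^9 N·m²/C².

E = 4.16×10^4 N/C

Use a concentric Gaussian sphere at r = 186 cm (r > 52.4 cm).
The entire shell is enclosed: Q_enc = 1.60×10^-5 C.
Applying ∮E·dA = Q_enc/ε₀ with Φ = E(4πr²):
E = k|Q_enc|/r² = (8.99×10^9)(1.60×10^-5)/(1.86)² = 4.16×10^4 N/C.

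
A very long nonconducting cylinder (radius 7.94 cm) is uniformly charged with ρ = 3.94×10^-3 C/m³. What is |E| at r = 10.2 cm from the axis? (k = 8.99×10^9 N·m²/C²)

Coaxial Gaussian cylinder, radius r = 10.2 cm, length L (r > 7.94 cm, full cross-section enclosed).
λ_enc = ρ·πR² = (3.94×10^-3)π(0.0794)² = 7.803×10^-5 C/m.
Gauss's law: E·2πrL = λ_enc L/ε₀.
E = 2k|λ_enc|/r = 2(8.99×10^9)(7.803×10^-5)/(0.102) = 1.38×10^7 N/C.

1.38e7 V/m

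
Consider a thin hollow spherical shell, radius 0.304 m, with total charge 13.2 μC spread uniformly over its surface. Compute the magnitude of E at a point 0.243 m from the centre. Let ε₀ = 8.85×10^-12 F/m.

E = 0 (no enclosed charge)

Use a concentric Gaussian sphere at r = 0.243 m (inside the shell, r < 0.304 m).
No charge lies within this surface, so Q_enc = 0 and Gauss's law gives E·4πr² = 0 ⇒ E = 0.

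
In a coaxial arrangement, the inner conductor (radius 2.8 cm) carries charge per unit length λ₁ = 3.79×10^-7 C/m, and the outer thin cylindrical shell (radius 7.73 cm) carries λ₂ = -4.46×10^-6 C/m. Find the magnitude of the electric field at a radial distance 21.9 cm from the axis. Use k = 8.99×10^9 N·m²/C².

E = 3.35e5 N/C

Take a coaxial cylindrical Gaussian surface of radius r = 21.9 cm and length L (r > 7.73 cm, enclosing both).
λ_enc = λ₁ + λ₂ = (3.79×10^-7) + (-4.46×10^-6) = -4.081×10^-6 C/m.
By Gauss's law (flux through the curved wall only), E·2πrL = λ_enc L/ε₀.
E = 2k|λ_enc|/r = 2(8.99×10^9)(4.081e-6)/(0.219) = 3.35×10^5 N/C.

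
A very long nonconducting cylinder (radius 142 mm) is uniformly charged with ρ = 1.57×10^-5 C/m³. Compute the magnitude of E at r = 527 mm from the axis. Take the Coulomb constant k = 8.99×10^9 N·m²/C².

Coaxial Gaussian cylinder, radius r = 527 mm, length L (r > 142 mm, full cross-section enclosed).
λ_enc = ρ·πR² = (1.57×10^-5)π(0.142)² = 9.945×10^-7 C/m.
Since E is radial and uniform over the curved surface, Φ = E·2πrL = Q_enc/ε₀ = λ_enc L/ε₀.
E = 2k|λ_enc|/r = 2(8.99×10^9)(9.945×10^-7)/(0.527) = 3.39e4 N/C.

E ≈ 3.39e4 N/C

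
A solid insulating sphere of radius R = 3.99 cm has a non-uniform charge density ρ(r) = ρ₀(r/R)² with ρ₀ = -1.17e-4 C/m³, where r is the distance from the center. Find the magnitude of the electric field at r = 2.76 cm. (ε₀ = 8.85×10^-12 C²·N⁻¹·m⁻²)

|E| ≈ 3.49e4 V/m

Take a concentric spherical Gaussian surface of radius r = 2.76 cm (r < R).
Q_enc = ∫₀^r ρ(r')·4πr'² dr' = (4πρ₀/R²) ∫₀^r r'^4 dr' = 4πρ₀ r^5/(5·R²) = -2.958×10^-9 C.
By Gauss's law, ∮E·dA = E·4πr² = Q_enc/ε₀.
E = |Q_enc|/(4πε₀r²) = (2.958×10^-9)/(4π·8.85×10^-12·(0.0276)²) = 3.49×10^4 N/C.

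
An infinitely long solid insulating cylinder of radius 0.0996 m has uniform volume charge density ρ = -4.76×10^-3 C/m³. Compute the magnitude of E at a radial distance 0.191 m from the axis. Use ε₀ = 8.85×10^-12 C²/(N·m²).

Coaxial Gaussian cylinder, radius r = 0.191 m, length L (r > 0.0996 m, full cross-section enclosed).
λ_enc = ρ·πR² = (-4.76e-3)π(0.0996)² = -1.483×10^-4 C/m.
By Gauss's law (flux through the curved wall only), E·2πrL = λ_enc L/ε₀.
E = |λ_enc|/(2πε₀r) = (1.483×10^-4)/(2π·8.85×10^-12·0.191) = 1.40e7 N/C.

E = 1.40×10^7 N/C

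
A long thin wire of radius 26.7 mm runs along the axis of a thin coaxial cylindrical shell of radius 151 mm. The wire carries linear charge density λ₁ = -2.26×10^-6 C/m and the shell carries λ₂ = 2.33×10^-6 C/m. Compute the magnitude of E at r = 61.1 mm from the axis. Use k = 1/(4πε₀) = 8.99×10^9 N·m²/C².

By cylindrical symmetry E is radial; use a coaxial Gaussian cylinder of radius 61.1 mm and length L (between the conductors, 26.7 mm < r < 151 mm).
Only the inner wire is enclosed; the outer shell contributes nothing inside itself. λ_enc = λ₁ = -2.26×10^-6 C/m.
By Gauss's law (flux through the curved wall only), E·2πrL = λ_enc L/ε₀.
E = 2k|λ_enc|/r = 2(8.99×10^9)(2.26×10^-6)/(0.0611) = 6.65×10^5 N/C.

E ≈ 6.65×10^5 N/C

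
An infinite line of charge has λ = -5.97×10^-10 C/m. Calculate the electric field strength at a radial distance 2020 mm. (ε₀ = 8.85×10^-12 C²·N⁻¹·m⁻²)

|E| ≈ 5.31 V/m

Coaxial Gaussian cylinder, radius r = 2020 mm, length L.
Q_enc = λL, so λ_enc = -5.97×10^-10 C/m.
Since E is radial and uniform over the curved surface, Φ = E·2πrL = Q_enc/ε₀ = λ_enc L/ε₀.
E = |λ_enc|/(2πε₀r) = (5.97×10^-10)/(2π·8.85×10^-12·2.02) = 5.31 N/C.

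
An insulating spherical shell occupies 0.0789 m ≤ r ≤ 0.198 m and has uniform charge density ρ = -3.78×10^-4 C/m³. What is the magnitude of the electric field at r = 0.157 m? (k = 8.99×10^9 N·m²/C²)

Symmetry ⇒ E = E(r) r̂. Gaussian sphere of radius r = 0.157 m (within the shell material, 0.0789 m < r < 0.198 m).
Only the shell between 0.0789 m and r is enclosed: Q_enc = ρ·(4π/3)(r³ − a³) = (-3.78×10^-4)·(4π/3)·((0.157)³ − (0.0789)³) = -5.35×10^-6 C.
By Gauss's law, ∮E·dA = E·4πr² = Q_enc/ε₀.
E = k|Q_enc|/r² = (8.99×10^9)(5.35×10^-6)/(0.157)² = 1.95×10^6 N/C.

1.95×10^6 N/C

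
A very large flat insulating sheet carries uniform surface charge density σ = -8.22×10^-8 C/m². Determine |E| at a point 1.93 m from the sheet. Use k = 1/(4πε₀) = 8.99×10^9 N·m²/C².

E = 4.64e3 N/C

Choose a cylindrical pillbox piercing the sheet, end faces (area A) parallel to it.
Only the two end caps contribute flux: Φ = 2EA. With Q_enc = σA, Gauss's law gives E = |σ|/(2ε₀).
E = 2πk|σ| = 2π(8.99×10^9)(8.22e-8) = 4.64×10^3 N/C.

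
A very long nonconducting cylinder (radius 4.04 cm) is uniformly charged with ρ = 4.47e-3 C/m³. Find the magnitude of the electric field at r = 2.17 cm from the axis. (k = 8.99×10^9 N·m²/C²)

E = 5.48×10^6 V/m

By cylindrical symmetry E is radial; use a coaxial Gaussian cylinder of radius 2.17 cm and length L (r < R).
Charge inside radius r per length L is ρ·πr²·L, so λ_enc = ρπr² = 6.613e-6 C/m.
Since E is radial and uniform over the curved surface, Φ = E·2πrL = Q_enc/ε₀ = λ_enc L/ε₀.
E = 2k|λ_enc|/r = 2(8.99×10^9)(6.613e-6)/(0.0217) = 5.48×10^6 N/C.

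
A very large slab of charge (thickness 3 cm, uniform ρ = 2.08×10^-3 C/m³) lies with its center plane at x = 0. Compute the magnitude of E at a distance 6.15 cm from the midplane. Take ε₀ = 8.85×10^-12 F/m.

E ≈ 3.53e6 N/C

The point |x| = 6.15 cm lies outside the slab (half-thickness 0.015 m). A symmetric pillbox spanning the full slab encloses Q_enc = ρ·d·A.
Flux = 2EA ⇒ E = |ρ|d/(2ε₀), independent of distance outside.
E = (2.08×10^-3)(0.03)/(2·8.85×10^-12) = 3.53e6 N/C.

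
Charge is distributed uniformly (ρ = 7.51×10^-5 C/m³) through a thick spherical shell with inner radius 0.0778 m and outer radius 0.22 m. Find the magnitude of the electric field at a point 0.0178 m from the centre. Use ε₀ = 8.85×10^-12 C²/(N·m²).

Use a concentric Gaussian sphere at r = 0.0178 m (r < 0.0778 m, inside the empty cavity).
No charge is enclosed, so by Gauss's law E·4πr² = 0 ⇒ E = 0.

|E| = 0 V/m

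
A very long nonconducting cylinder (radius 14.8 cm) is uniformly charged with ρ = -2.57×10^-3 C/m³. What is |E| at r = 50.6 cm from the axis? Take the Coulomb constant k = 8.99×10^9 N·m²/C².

By cylindrical symmetry E is radial; use a coaxial Gaussian cylinder of radius 50.6 cm and length L (r > 14.8 cm, full cross-section enclosed).
λ_enc = ρ·πR² = (-2.57×10^-3)π(0.148)² = -1.769×10^-4 C/m.
Applying ∮E·dA = Q_enc/ε₀ with the end caps contributing no flux:
E = 2k|λ_enc|/r = 2(8.99×10^9)(1.769e-4)/(0.506) = 6.28×10^6 N/C.

|E| = 6.28×10^6 N/C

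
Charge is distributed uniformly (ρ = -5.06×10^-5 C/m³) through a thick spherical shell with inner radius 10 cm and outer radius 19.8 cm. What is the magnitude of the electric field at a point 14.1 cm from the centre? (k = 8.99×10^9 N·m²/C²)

Use a concentric Gaussian sphere at r = 14.1 cm (within the shell material, 10 cm < r < 19.8 cm).
Only the shell between 10 cm and r is enclosed: Q_enc = ρ·(4π/3)(r³ − a³) = (-5.06e-5)·(4π/3)·((0.141)³ − (0.1)³) = -3.822×10^-7 C.
Gauss's law: E·4πr² = Q_enc/ε₀.
E = k|Q_enc|/r² = (8.99×10^9)(3.822e-7)/(0.141)² = 1.73e5 N/C.

E ≈ 1.73e5 N/C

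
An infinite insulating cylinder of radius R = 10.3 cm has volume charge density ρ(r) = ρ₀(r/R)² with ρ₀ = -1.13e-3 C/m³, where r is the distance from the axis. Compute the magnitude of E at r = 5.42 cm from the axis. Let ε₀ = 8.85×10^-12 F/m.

Choose a coaxial cylinder of radius r = 5.42 cm (arbitrary length L) as the Gaussian surface (r < R).
Integrating ρ over the cross-section to radius r: λ_enc = (2πρ₀/R²) ∫₀^r r'^3 dr' = 2πρ₀ r^4/(4·R²) = -1.444e-6 C/m.
Applying ∮E·dA = Q_enc/ε₀ with the end caps contributing no flux:
E = |λ_enc|/(2πε₀r) = (1.444×10^-6)/(2π·8.85×10^-12·0.0542) = 4.79×10^5 N/C.

E ≈ 4.79×10^5 N/C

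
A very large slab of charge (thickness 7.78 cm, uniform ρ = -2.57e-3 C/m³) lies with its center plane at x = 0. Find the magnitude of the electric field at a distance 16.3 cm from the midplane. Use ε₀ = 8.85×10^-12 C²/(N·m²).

The point |x| = 16.3 cm lies outside the slab (half-thickness 0.0389 m). A symmetric pillbox spanning the full slab encloses Q_enc = ρ·d·A.
Flux = 2EA ⇒ E = |ρ|d/(2ε₀), independent of distance outside.
E = (2.57×10^-3)(0.0778)/(2·8.85×10^-12) = 1.13×10^7 N/C.

|E| = 1.13e7 V/m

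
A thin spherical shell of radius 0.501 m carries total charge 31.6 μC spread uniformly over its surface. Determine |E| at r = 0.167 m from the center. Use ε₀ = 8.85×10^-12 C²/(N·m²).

By spherical symmetry E is radial; choose a Gaussian sphere of radius r = 0.167 m (inside the shell, r < 0.501 m).
All the charge is outside the Gaussian surface: Q_enc = 0, hence E = 0 everywhere inside the shell.

|E| = 0 N/C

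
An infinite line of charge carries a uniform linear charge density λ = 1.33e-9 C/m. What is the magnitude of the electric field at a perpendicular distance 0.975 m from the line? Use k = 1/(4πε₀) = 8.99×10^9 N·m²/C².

|E| = 24.5 N/C

Coaxial Gaussian cylinder, radius r = 0.975 m, length L.
Q_enc = λL, so λ_enc = 1.33e-9 C/m.
Gauss's law: E·2πrL = λ_enc L/ε₀.
E = 2k|λ_enc|/r = 2(8.99×10^9)(1.33×10^-9)/(0.975) = 24.5 N/C.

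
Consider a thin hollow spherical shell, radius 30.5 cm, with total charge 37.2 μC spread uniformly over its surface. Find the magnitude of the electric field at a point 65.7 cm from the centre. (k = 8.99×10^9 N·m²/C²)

7.75e5 N/C

By spherical symmetry E is radial; choose a Gaussian sphere of radius r = 65.7 cm (r > 30.5 cm).
The entire shell is enclosed: Q_enc = 3.72×10^-5 C.
Since E is radial and uniform over the Gaussian sphere, Φ = E·4πr² = Q_enc/ε₀.
E = k|Q_enc|/r² = (8.99×10^9)(3.72×10^-5)/(0.657)² = 7.75×10^5 N/C.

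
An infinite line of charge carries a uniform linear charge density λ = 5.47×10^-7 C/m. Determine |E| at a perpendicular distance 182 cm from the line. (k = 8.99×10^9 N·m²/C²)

|E| = 5.40×10^3 V/m

Choose a coaxial cylinder of radius r = 182 cm (arbitrary length L) as the Gaussian surface.
Q_enc = λL, so λ_enc = 5.47×10^-7 C/m.
Since E is radial and uniform over the curved surface, Φ = E·2πrL = Q_enc/ε₀ = λ_enc L/ε₀.
E = 2k|λ_enc|/r = 2(8.99×10^9)(5.47×10^-7)/(1.82) = 5.40×10^3 N/C.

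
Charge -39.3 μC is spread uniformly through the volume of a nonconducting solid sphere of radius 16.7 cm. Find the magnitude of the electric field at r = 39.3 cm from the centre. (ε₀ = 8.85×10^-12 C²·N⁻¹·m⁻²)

Take a concentric spherical Gaussian surface of radius r = 39.3 cm (r > R, so the entire charge is enclosed).
Q_enc = -39.3 μC = -3.93e-5 C.
By Gauss's law, ∮E·dA = E·4πr² = Q_enc/ε₀.
E = |Q_enc|/(4πε₀r²) = (3.93×10^-5)/(4π·8.85×10^-12·(0.393)²) = 2.29e6 N/C.

2.29×10^6 V/m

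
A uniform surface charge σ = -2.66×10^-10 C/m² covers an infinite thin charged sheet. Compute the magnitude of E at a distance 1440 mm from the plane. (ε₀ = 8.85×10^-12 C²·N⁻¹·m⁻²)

|E| = 15 V/m

Choose a cylindrical pillbox piercing the sheet, end faces (area A) parallel to it.
Only the two end caps contribute flux: Φ = 2EA. With Q_enc = σA, Gauss's law gives E = |σ|/(2ε₀).
E = |σ|/(2ε₀) = (2.66×10^-10)/(2·8.85×10^-12) = 15 N/C.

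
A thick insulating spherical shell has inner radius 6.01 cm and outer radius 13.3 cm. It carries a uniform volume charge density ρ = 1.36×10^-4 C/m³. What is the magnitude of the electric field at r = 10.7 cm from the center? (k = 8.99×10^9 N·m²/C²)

|E| ≈ 4.51e5 N/C

By spherical symmetry E is radial; choose a Gaussian sphere of radius r = 10.7 cm (within the shell material, 6.01 cm < r < 13.3 cm).
Only the shell between 6.01 cm and r is enclosed: Q_enc = ρ·(4π/3)(r³ − a³) = (1.36×10^-4)·(4π/3)·((0.107)³ − (0.0601)³) = 5.742×10^-7 C.
Applying ∮E·dA = Q_enc/ε₀ with Φ = E(4πr²):
E = k|Q_enc|/r² = (8.99×10^9)(5.742×10^-7)/(0.107)² = 4.51×10^5 N/C.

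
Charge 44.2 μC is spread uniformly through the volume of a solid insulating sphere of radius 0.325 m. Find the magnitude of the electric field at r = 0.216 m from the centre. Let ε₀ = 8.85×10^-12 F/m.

|E| ≈ 2.50×10^6 N/C

Use a concentric Gaussian sphere at r = 0.216 m (r < R).
For a uniform sphere the enclosed fraction is (r/R)³, so Q_enc = (44.2 μC)(0.216/0.325)³ = 1.298e-5 C.
Since E is radial and uniform over the Gaussian sphere, Φ = E·4πr² = Q_enc/ε₀.
E = |Q_enc|/(4πε₀r²) = (1.298×10^-5)/(4π·8.85×10^-12·(0.216)²) = 2.50×10^6 N/C.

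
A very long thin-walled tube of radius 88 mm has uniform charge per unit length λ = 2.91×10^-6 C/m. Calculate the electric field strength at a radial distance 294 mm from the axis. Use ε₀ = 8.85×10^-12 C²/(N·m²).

By cylindrical symmetry E is radial; use a coaxial Gaussian cylinder of radius 294 mm and length L (r > 88 mm).
The full line charge is enclosed: λ_enc = 2.91e-6 C/m.
Gauss's law: E·2πrL = λ_enc L/ε₀.
E = |λ_enc|/(2πε₀r) = (2.91×10^-6)/(2π·8.85×10^-12·0.294) = 1.78×10^5 N/C.

|E| ≈ 1.78e5 V/m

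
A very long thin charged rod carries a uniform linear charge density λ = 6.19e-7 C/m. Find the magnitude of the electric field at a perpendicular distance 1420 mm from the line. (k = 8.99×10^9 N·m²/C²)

|E| ≈ 7.84×10^3 N/C

Coaxial Gaussian cylinder, radius r = 1420 mm, length L.
Q_enc = λL, so λ_enc = 6.19×10^-7 C/m.
By Gauss's law (flux through the curved wall only), E·2πrL = λ_enc L/ε₀.
E = 2k|λ_enc|/r = 2(8.99×10^9)(6.19×10^-7)/(1.42) = 7.84×10^3 N/C.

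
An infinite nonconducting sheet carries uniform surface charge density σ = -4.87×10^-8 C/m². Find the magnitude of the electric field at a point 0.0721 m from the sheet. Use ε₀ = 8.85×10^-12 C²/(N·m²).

|E| ≈ 2.75×10^3 N/C

Choose a cylindrical pillbox piercing the sheet, end faces (area A) parallel to it.
Only the two end caps contribute flux: Φ = 2EA. With Q_enc = σA, Gauss's law gives E = |σ|/(2ε₀).
E = |σ|/(2ε₀) = (4.87e-8)/(2·8.85×10^-12) = 2.75×10^3 N/C.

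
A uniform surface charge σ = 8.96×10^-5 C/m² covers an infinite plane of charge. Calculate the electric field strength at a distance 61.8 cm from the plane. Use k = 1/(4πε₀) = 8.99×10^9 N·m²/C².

E ≈ 5.06×10^6 N/C

By planar symmetry E is perpendicular to the sheet and uniform; use a Gaussian pillbox with flat faces of area A on each side of the sheet.
Flux Φ = 2EA and Q_enc = σA, so 2EA = σA/ε₀ ⇒ E = |σ|/(2ε₀), independent of distance.
E = 2πk|σ| = 2π(8.99×10^9)(8.96×10^-5) = 5.06e6 N/C.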